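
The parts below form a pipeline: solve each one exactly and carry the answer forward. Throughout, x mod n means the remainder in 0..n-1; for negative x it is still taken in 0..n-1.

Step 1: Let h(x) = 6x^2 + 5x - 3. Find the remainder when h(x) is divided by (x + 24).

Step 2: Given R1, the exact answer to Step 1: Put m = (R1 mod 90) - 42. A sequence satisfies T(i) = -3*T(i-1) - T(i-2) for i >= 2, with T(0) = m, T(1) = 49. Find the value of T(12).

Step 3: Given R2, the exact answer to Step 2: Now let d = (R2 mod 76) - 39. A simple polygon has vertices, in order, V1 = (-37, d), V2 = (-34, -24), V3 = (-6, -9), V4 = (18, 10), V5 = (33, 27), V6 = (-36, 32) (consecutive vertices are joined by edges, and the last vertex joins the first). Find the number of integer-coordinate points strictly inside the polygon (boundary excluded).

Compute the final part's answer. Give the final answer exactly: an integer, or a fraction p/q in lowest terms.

Step 1: remainder = value at the root: 6*(-24)^2 + 5*(-24)^1 - 3 = (3456) + (-120) + (-3) = 3333; answer 3333
Step 2: R1 = 3333; m = -39; T(2) = -3*(49) - 1*(-39) = -108; iterating: T(2)=-108, T(3)=275, T(4)=-717, T(5)=1876, T(6)=-4911, T(7)=12857, T(8)=-33660, T(9)=88123, T(10)=-230709, T(11)=604004, T(12)=-1581303; answer -1581303
Step 3: R2 = -1581303; d = -10; cross terms: (-37*-24 - -34*-10)=548, (-34*-9 - -6*-24)=162, (-6*10 - 18*-9)=102, (18*27 - 33*10)=156, (33*32 - -36*27)=2028, (-36*-10 - -37*32)=1544; twice the area = |4540| = 4540; area = 2270; boundary points = 1 + 1 + 1 + 1 + 1 + 1 = 6; strictly interior points = area - boundary/2 + 1 = 2268; answer 2268

2268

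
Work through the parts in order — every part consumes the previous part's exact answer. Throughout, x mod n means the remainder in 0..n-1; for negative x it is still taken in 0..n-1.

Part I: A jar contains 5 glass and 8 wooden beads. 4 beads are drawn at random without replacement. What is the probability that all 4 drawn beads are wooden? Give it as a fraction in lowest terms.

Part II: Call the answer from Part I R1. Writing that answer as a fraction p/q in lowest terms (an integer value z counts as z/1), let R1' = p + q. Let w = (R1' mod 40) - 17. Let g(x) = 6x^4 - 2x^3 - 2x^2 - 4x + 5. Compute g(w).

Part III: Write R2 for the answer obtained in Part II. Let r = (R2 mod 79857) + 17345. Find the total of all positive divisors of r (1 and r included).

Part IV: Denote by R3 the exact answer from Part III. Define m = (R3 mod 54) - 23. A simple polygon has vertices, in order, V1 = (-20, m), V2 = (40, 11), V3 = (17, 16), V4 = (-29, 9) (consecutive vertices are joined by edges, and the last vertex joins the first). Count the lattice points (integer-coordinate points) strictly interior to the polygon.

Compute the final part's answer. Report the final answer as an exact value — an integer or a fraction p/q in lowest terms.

475

Part I: total draws C(13,4) = 715; favorable C(8,4) = 70; P = 14/143; answer 14/143
Part II: R1 = 14/143; threaded value p + q = 157; w = 20; 6*(20)^4 - 2*(20)^3 - 2*(20)^2 - 4*(20)^1 + 5 = (960000) + (-16000) + (-800) + (-80) + (5) = 943125; answer 943125
Part III: R2 = 943125; r = 82043; 82043 = 13 * 6311; sigma = (1 + 13) * (1 + 6311) = 14 * 6312 = 88368; answer 88368
Part IV: R3 = 88368; m = 1; cross terms: (-20*11 - 40*1)=-260, (40*16 - 17*11)=453, (17*9 - -29*16)=617, (-29*1 - -20*9)=151; twice the area = |961| = 961; area = 961/2; boundary points = 10 + 1 + 1 + 1 = 13; strictly interior points = area - boundary/2 + 1 = 475; answer 475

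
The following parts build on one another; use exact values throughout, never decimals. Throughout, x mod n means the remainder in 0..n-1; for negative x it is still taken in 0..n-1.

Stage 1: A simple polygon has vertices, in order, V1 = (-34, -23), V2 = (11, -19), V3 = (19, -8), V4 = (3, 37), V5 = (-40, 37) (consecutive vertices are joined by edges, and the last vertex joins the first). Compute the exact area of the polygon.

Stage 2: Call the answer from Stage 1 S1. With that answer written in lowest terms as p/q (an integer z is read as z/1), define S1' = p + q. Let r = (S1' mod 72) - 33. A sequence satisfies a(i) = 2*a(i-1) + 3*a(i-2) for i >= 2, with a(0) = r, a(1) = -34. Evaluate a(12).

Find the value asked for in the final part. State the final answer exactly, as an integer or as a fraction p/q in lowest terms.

-5314406

Stage 1: cross terms: (-34*-19 - 11*-23)=899, (11*-8 - 19*-19)=273, (19*37 - 3*-8)=727, (3*37 - -40*37)=1591, (-40*-23 - -34*37)=2178; twice the area = |5668| = 5668; area = 2834; answer 2834
Stage 2: S1 = 2834; threaded value p + q = 2835; r = -6; a(2) = 2*(-34) + 3*(-6) = -86; iterating: a(2)=-86, a(3)=-274, a(4)=-806, a(5)=-2434, a(6)=-7286, a(7)=-21874, a(8)=-65606, a(9)=-196834, a(10)=-590486, a(11)=-1771474, a(12)=-5314406; answer -5314406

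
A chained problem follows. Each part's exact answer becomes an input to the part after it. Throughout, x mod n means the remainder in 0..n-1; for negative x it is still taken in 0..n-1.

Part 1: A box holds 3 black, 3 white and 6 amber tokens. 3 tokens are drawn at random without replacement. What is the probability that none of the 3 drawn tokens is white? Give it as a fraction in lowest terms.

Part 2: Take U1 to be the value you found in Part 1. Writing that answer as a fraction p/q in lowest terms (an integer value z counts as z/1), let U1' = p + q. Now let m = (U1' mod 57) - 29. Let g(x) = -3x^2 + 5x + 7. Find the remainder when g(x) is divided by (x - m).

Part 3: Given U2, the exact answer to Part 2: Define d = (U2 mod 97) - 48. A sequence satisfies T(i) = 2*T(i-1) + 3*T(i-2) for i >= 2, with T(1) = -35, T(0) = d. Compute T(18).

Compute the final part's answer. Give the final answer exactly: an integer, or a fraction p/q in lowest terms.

Part 1: total draws C(12,3) = 220; favorable C(9,3) = 84; P = 21/55; answer 21/55
Part 2: U1 = 21/55; threaded value p + q = 76; m = -10; remainder = value at the root: -3*(-10)^2 + 5*(-10)^1 + 7 = (-300) + (-50) + (7) = -343; answer -343
Part 3: U2 = -343; d = -3; T(2) = 2*(-35) + 3*(-3) = -79; iterating: T(2)=-79, T(3)=-263, T(4)=-763, T(5)=-2315, T(6)=-6919, T(7)=-20783, T(8)=-62323, T(9)=-186995, T(10)=-560959, T(11)=-1682903, T(12)=-5048683, T(13)=-15146075, T(14)=-45438199, T(15)=-136314623, T(16)=-408943843, T(17)=-1226831555, T(18)=-3680494639; answer -3680494639

-3680494639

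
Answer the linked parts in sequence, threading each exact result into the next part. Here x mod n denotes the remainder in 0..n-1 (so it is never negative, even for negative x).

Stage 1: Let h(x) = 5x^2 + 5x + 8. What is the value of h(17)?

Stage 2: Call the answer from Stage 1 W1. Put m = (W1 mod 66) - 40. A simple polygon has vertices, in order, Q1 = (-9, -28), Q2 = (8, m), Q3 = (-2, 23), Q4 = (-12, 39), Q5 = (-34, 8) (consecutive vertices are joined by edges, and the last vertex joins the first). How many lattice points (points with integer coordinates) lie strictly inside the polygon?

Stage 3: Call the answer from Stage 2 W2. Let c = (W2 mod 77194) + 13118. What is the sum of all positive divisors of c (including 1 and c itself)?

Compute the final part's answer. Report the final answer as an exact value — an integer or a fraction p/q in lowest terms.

Stage 1: 5*(17)^2 + 5*(17)^1 + 8 = (1445) + (85) + (8) = 1538; answer 1538
Stage 2: W1 = 1538; m = -20; cross terms: (-9*-20 - 8*-28)=404, (8*23 - -2*-20)=144, (-2*39 - -12*23)=198, (-12*8 - -34*39)=1230, (-34*-28 - -9*8)=1024; twice the area = |3000| = 3000; area = 1500; boundary points = 1 + 1 + 2 + 1 + 1 = 6; strictly interior points = area - boundary/2 + 1 = 1498; answer 1498
Stage 3: W2 = 1498; c = 14616; 14616 = 2^3 * 3^2 * 7 * 29; sigma = (1 + 2 + 4 + 8) * (1 + 3 + 9) * (1 + 7) * (1 + 29) = 15 * 13 * 8 * 30 = 46800; answer 46800

46800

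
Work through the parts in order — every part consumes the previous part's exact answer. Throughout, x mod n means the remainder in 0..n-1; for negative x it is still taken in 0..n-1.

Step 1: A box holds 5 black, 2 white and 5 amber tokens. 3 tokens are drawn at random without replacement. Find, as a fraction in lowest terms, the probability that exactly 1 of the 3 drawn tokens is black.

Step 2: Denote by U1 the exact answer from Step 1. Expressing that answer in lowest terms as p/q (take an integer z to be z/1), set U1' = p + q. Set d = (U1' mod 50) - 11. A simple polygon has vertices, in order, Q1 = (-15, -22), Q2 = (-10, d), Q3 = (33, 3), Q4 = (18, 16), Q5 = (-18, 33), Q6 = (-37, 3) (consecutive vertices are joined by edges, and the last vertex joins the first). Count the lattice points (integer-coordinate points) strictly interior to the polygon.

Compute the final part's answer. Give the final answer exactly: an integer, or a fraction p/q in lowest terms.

1468

Step 1: total draws C(12,3) = 220; favorable C(5,1)*C(7,2) = 105; P = 21/44; answer 21/44
Step 2: U1 = 21/44; threaded value p + q = 65; d = 4; cross terms: (-15*4 - -10*-22)=-280, (-10*3 - 33*4)=-162, (33*16 - 18*3)=474, (18*33 - -18*16)=882, (-18*3 - -37*33)=1167, (-37*-22 - -15*3)=859; twice the area = |2940| = 2940; area = 1470; boundary points = 1 + 1 + 1 + 1 + 1 + 1 = 6; strictly interior points = area - boundary/2 + 1 = 1468; answer 1468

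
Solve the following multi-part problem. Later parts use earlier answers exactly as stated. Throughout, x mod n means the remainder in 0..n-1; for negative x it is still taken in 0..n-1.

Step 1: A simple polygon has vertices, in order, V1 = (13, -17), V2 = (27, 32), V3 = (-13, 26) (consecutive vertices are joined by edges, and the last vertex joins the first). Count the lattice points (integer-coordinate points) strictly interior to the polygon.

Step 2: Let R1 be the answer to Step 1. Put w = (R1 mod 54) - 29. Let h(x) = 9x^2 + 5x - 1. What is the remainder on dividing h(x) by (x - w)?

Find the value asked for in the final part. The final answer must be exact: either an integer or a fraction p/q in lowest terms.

1455

Step 1: cross terms: (13*32 - 27*-17)=875, (27*26 - -13*32)=1118, (-13*-17 - 13*26)=-117; twice the area = |1876| = 1876; area = 938; boundary points = 7 + 2 + 1 = 10; strictly interior points = area - boundary/2 + 1 = 934; answer 934
Step 2: R1 = 934; w = -13; remainder = value at the root: 9*(-13)^2 + 5*(-13)^1 - 1 = (1521) + (-65) + (-1) = 1455; answer 1455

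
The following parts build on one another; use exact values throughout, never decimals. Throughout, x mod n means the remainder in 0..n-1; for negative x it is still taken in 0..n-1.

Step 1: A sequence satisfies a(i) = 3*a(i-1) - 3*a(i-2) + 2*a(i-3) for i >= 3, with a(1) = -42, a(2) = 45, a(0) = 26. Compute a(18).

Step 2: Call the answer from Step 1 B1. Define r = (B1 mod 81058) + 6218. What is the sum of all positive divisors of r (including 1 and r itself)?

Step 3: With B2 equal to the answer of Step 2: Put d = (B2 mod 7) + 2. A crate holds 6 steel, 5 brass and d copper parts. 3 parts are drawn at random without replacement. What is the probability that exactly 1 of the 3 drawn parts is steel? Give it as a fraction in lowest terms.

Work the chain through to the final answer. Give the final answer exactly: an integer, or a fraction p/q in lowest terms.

Step 1: a(3) = 3*(45) - 3*(-42) + 2*(26) = 313; iterating: a(3)=313, a(4)=720, a(5)=1311, a(6)=2399, a(7)=4704, a(8)=9537, a(9)=19297, a(10)=38688, a(11)=77247, a(12)=154271, a(13)=308448, a(14)=617025, a(15)=1234273, a(16)=2468640, a(17)=4937151, a(18)=9874079; answer 9874079
Step 2: B1 = 9874079; r = 72279; 72279 = 3^3 * 2677; sigma = (1 + 3 + 9 + 27) * (1 + 2677) = 40 * 2678 = 107120; answer 107120
Step 3: B2 = 107120; d = 8; total draws C(19,3) = 969; favorable C(6,1)*C(13,2) = 468; P = 156/323; answer 156/323

156/323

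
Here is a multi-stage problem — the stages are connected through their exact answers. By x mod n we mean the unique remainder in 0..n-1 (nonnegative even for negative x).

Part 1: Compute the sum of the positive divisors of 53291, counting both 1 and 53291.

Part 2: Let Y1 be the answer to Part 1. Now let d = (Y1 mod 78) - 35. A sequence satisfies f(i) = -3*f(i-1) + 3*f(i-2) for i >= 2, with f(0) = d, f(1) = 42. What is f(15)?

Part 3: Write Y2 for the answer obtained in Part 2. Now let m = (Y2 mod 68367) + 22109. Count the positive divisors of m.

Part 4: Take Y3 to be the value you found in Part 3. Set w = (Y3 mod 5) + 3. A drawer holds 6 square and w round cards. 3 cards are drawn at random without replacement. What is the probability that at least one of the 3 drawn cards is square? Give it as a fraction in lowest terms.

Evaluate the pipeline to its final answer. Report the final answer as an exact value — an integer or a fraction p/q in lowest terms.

Part 1: 53291 = 7 * 23 * 331; sigma = (1 + 7) * (1 + 23) * (1 + 331) = 8 * 24 * 332 = 63744; answer 63744
Part 2: Y1 = 63744; d = -17; f(2) = -3*(42) + 3*(-17) = -177; iterating: f(2)=-177, f(3)=657, f(4)=-2502, f(5)=9477, f(6)=-35937, f(7)=136242, f(8)=-516537, f(9)=1958337, f(10)=-7424622, f(11)=28148877, f(12)=-106720497, f(13)=404608122, f(14)=-1533985857, f(15)=5815781937; answer 5815781937
Part 3: Y2 = 5815781937; m = 28457; 28457 = 11 * 13 * 199; number of divisors = (1+1) * (1+1) * (1+1) = 8; answer 8
Part 4: Y3 = 8; w = 6; total draws C(12,3) = 220; complement C(6,3) = 20; favorable 220 - 20 = 200; P = 10/11; answer 10/11

10/11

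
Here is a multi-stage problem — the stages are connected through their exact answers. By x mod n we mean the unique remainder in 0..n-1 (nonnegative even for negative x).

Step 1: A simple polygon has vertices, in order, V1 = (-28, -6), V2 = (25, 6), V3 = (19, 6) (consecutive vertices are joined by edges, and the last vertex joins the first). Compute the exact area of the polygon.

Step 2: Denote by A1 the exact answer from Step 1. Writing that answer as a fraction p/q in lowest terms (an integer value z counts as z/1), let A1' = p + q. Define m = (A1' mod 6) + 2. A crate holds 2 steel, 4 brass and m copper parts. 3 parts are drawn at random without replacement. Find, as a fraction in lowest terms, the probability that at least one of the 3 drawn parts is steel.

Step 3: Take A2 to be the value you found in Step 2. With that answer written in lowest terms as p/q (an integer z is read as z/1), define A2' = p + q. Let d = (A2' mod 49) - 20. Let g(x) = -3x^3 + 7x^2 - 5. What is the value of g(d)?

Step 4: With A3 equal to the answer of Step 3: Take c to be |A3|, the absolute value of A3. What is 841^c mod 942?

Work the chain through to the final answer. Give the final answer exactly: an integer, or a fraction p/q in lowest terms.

Step 1: cross terms: (-28*6 - 25*-6)=-18, (25*6 - 19*6)=36, (19*-6 - -28*6)=54; twice the area = |72| = 72; area = 36; answer 36
Step 2: A1 = 36; threaded value p + q = 37; m = 3; total draws C(9,3) = 84; complement C(7,3) = 35; favorable 84 - 35 = 49; P = 7/12; answer 7/12
Step 3: A2 = 7/12; threaded value p + q = 19; d = -1; -3*(-1)^3 + 7*(-1)^2 - 5 = (3) + (7) + (-5) = 5; answer 5
Step 4: A3 = 5; c = 5; squarings mod 942: 841^1=841, 841^2=781, 841^4=487; 841^5 = 841^1 * 841^4 = 739 (mod 942); answer 739

739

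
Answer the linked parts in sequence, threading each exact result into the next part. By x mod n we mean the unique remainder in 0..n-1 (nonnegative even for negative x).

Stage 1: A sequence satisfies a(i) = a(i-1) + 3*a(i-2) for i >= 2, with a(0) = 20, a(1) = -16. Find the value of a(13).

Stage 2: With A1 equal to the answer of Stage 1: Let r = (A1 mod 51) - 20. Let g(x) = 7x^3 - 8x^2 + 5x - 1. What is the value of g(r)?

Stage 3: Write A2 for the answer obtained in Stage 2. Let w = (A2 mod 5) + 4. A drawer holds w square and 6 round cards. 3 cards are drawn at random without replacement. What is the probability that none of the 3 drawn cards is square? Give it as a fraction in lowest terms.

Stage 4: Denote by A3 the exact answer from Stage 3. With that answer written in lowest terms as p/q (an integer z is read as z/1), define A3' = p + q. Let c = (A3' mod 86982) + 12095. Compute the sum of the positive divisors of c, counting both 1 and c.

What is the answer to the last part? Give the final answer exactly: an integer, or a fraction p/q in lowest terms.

22980

Stage 1: a(2) = 1*(-16) + 3*(20) = 44; iterating: a(2)=44, a(3)=-4, a(4)=128, a(5)=116, a(6)=500, a(7)=848, a(8)=2348, a(9)=4892, a(10)=11936, a(11)=26612, a(12)=62420, a(13)=142256; answer 142256
Stage 2: A1 = 142256; r = -3; 7*(-3)^3 - 8*(-3)^2 + 5*(-3)^1 - 1 = (-189) + (-72) + (-15) + (-1) = -277; answer -277
Stage 3: A2 = -277; w = 7; total draws C(13,3) = 286; favorable C(6,3) = 20; P = 10/143; answer 10/143
Stage 4: A3 = 10/143; threaded value p + q = 153; c = 12248; 12248 = 2^3 * 1531; sigma = (1 + 2 + 4 + 8) * (1 + 1531) = 15 * 1532 = 22980; answer 22980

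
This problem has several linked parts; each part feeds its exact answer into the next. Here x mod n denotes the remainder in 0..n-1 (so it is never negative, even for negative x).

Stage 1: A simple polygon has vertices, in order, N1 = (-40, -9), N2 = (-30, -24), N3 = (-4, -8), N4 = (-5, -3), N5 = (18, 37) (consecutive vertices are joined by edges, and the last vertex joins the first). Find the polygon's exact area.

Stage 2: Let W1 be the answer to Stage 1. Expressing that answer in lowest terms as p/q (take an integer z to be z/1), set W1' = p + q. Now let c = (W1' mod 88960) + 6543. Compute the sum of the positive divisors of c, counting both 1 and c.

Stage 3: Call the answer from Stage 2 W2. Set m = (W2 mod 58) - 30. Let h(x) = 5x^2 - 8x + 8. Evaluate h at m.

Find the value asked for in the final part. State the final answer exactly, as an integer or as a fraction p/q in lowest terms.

Stage 1: cross terms: (-40*-24 - -30*-9)=690, (-30*-8 - -4*-24)=144, (-4*-3 - -5*-8)=-28, (-5*37 - 18*-3)=-131, (18*-9 - -40*37)=1318; twice the area = |1993| = 1993; area = 1993/2; answer 1993/2
Stage 2: W1 = 1993/2; threaded value p + q = 1995; c = 8538; 8538 = 2 * 3 * 1423; sigma = (1 + 2) * (1 + 3) * (1 + 1423) = 3 * 4 * 1424 = 17088; answer 17088
Stage 3: W2 = 17088; m = 6; 5*(6)^2 - 8*(6)^1 + 8 = (180) + (-48) + (8) = 140; answer 140

140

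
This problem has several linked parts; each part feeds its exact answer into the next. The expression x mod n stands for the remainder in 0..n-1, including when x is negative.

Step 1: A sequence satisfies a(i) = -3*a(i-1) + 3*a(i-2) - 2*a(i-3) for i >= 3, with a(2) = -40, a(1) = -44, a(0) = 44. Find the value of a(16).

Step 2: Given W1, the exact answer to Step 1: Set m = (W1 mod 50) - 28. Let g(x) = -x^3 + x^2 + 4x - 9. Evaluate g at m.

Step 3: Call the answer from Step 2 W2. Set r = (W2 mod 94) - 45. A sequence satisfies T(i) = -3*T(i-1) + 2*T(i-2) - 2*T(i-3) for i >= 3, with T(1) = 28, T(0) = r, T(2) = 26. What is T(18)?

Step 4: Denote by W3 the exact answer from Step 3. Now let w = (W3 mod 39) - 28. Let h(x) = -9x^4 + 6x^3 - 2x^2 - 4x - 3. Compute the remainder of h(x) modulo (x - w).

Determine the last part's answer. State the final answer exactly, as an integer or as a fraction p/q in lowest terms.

Step 1: a(3) = -3*(-40) + 3*(-44) - 2*(44) = -100; iterating: a(3)=-100, a(4)=268, a(5)=-1024, a(6)=4076, a(7)=-15836, a(8)=61784, a(9)=-241012, a(10)=940060, a(11)=-3666784, a(12)=14302556, a(13)=-55788140, a(14)=217605656, a(15)=-848786500, a(16)=3310752748; answer 3310752748
Step 2: W1 = 3310752748; m = 20; -1*(20)^3 + 1*(20)^2 + 4*(20)^1 - 9 = (-8000) + (400) + (80) + (-9) = -7529; answer -7529
Step 3: W2 = -7529; r = 40; T(3) = -3*(26) + 2*(28) - 2*(40) = -102; iterating: T(3)=-102, T(4)=302, T(5)=-1162, T(6)=4294, T(7)=-15810, T(8)=58342, T(9)=-215234, T(10)=794006, T(11)=-2929170, T(12)=10805990, T(13)=-39864322, T(14)=147063286, T(15)=-542530482, T(16)=2001446662, T(17)=-7383527522, T(18)=27238536854; answer 27238536854
Step 4: W3 = 27238536854; w = 7; remainder = value at the root: -9*(7)^4 + 6*(7)^3 - 2*(7)^2 - 4*(7)^1 - 3 = (-21609) + (2058) + (-98) + (-28) + (-3) = -19680; answer -19680

-19680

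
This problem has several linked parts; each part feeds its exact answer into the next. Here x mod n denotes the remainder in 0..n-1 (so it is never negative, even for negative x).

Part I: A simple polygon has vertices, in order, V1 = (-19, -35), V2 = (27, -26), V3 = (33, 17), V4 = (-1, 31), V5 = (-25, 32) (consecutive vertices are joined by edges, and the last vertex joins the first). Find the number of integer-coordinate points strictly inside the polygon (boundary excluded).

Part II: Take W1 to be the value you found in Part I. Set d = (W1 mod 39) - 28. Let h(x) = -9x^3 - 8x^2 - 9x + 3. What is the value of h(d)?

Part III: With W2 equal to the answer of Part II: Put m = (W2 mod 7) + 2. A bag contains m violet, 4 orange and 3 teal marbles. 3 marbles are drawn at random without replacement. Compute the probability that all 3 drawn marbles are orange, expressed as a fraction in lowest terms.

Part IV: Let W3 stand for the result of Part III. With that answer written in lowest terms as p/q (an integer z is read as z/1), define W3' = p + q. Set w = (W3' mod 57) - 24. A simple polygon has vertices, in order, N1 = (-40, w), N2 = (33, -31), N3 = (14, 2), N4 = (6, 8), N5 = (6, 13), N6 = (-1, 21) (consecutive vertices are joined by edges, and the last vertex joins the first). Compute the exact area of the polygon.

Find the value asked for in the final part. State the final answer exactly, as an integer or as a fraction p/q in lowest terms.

Part I: cross terms: (-19*-26 - 27*-35)=1439, (27*17 - 33*-26)=1317, (33*31 - -1*17)=1040, (-1*32 - -25*31)=743, (-25*-35 - -19*32)=1483; twice the area = |6022| = 6022; area = 3011; boundary points = 1 + 1 + 2 + 1 + 1 = 6; strictly interior points = area - boundary/2 + 1 = 3009; answer 3009
Part II: W1 = 3009; d = -22; -9*(-22)^3 - 8*(-22)^2 - 9*(-22)^1 + 3 = (95832) + (-3872) + (198) + (3) = 92161; answer 92161
Part III: W2 = 92161; m = 8; total draws C(15,3) = 455; favorable C(4,3) = 4; P = 4/455; answer 4/455
Part IV: W3 = 4/455; threaded value p + q = 459; w = -21; cross terms: (-40*-31 - 33*-21)=1933, (33*2 - 14*-31)=500, (14*8 - 6*2)=100, (6*13 - 6*8)=30, (6*21 - -1*13)=139, (-1*-21 - -40*21)=861; twice the area = |3563| = 3563; area = 3563/2; answer 3563/2

3563/2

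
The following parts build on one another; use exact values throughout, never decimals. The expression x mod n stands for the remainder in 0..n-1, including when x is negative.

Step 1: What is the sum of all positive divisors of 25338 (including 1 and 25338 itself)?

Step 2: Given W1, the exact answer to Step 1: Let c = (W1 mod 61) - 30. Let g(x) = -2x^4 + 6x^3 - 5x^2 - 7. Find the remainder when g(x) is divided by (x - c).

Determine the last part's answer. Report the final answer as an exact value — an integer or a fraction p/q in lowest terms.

-71156

Step 1: 25338 = 2 * 3 * 41 * 103; sigma = (1 + 2) * (1 + 3) * (1 + 41) * (1 + 103) = 3 * 4 * 42 * 104 = 52416; answer 52416
Step 2: W1 = 52416; c = -13; remainder = value at the root: -2*(-13)^4 + 6*(-13)^3 - 5*(-13)^2 - 7 = (-57122) + (-13182) + (-845) + (-7) = -71156; answer -71156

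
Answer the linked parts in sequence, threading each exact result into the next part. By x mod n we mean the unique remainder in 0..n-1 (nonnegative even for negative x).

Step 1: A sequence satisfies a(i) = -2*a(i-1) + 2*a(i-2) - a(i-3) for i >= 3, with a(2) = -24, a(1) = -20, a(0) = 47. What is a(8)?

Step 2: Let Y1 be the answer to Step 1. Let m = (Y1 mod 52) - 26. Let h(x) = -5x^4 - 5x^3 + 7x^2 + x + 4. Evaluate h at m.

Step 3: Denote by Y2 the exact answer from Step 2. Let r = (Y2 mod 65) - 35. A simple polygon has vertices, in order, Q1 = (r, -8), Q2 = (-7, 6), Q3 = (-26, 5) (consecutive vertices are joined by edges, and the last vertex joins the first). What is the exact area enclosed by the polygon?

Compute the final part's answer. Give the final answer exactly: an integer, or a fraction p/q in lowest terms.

131

Step 1: a(3) = -2*(-24) + 2*(-20) - 1*(47) = -39; iterating: a(3)=-39, a(4)=50, a(5)=-154, a(6)=447, a(7)=-1252, a(8)=3552; answer 3552
Step 2: Y1 = 3552; m = -10; -5*(-10)^4 - 5*(-10)^3 + 7*(-10)^2 + 1*(-10)^1 + 4 = (-50000) + (5000) + (700) + (-10) + (4) = -44306; answer -44306
Step 3: Y2 = -44306; r = -11; cross terms: (-11*6 - -7*-8)=-122, (-7*5 - -26*6)=121, (-26*-8 - -11*5)=263; twice the area = |262| = 262; area = 131; answer 131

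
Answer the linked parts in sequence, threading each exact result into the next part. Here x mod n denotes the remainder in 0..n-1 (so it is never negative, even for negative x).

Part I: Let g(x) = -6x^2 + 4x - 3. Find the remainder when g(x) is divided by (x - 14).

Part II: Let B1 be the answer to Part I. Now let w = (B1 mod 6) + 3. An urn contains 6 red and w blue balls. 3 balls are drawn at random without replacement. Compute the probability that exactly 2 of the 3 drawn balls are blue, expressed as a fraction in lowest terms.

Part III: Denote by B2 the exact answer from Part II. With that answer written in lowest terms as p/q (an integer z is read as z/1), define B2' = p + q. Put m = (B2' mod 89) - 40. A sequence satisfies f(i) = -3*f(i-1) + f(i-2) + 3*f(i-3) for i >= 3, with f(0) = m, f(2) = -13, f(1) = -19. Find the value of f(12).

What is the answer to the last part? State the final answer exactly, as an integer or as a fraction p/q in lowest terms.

531419

Part I: remainder = value at the root: -6*(14)^2 + 4*(14)^1 - 3 = (-1176) + (56) + (-3) = -1123; answer -1123
Part II: B1 = -1123; w = 8; total draws C(14,3) = 364; favorable C(8,2)*C(6,1) = 168; P = 6/13; answer 6/13
Part III: B2 = 6/13; threaded value p + q = 19; m = -21; f(3) = -3*(-13) + 1*(-19) + 3*(-21) = -43; iterating: f(3)=-43, f(4)=59, f(5)=-259, f(6)=707, f(7)=-2203, f(8)=6539, f(9)=-19699, f(10)=59027, f(11)=-177163, f(12)=531419; answer 531419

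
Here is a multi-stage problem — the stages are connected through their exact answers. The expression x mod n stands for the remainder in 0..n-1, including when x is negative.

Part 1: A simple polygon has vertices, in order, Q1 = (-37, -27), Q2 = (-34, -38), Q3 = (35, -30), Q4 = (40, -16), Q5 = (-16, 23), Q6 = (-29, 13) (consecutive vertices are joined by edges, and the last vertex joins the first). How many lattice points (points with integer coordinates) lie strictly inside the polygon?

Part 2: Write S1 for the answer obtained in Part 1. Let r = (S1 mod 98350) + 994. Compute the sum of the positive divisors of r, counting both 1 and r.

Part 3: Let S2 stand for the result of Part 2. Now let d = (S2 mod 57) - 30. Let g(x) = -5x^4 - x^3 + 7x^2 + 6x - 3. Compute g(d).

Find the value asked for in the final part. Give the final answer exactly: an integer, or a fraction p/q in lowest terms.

-254838

Part 1: cross terms: (-37*-38 - -34*-27)=488, (-34*-30 - 35*-38)=2350, (35*-16 - 40*-30)=640, (40*23 - -16*-16)=664, (-16*13 - -29*23)=459, (-29*-27 - -37*13)=1264; twice the area = |5865| = 5865; area = 5865/2; boundary points = 1 + 1 + 1 + 1 + 1 + 8 = 13; strictly interior points = area - boundary/2 + 1 = 2927; answer 2927
Part 2: S1 = 2927; r = 3921; 3921 = 3 * 1307; sigma = (1 + 3) * (1 + 1307) = 4 * 1308 = 5232; answer 5232
Part 3: S2 = 5232; d = 15; -5*(15)^4 - 1*(15)^3 + 7*(15)^2 + 6*(15)^1 - 3 = (-253125) + (-3375) + (1575) + (90) + (-3) = -254838; answer -254838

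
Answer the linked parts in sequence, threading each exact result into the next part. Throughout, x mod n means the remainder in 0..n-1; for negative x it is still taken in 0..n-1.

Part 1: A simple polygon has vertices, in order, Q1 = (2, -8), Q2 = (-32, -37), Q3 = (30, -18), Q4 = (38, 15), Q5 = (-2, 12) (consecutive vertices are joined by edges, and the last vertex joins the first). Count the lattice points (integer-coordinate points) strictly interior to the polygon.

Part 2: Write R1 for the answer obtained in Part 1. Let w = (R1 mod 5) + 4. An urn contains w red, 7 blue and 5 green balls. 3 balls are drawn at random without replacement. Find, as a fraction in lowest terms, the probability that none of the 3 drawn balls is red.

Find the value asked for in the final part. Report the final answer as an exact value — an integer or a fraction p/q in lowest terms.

11/34

Part 1: cross terms: (2*-37 - -32*-8)=-330, (-32*-18 - 30*-37)=1686, (30*15 - 38*-18)=1134, (38*12 - -2*15)=486, (-2*-8 - 2*12)=-8; twice the area = |2968| = 2968; area = 1484; boundary points = 1 + 1 + 1 + 1 + 4 = 8; strictly interior points = area - boundary/2 + 1 = 1481; answer 1481
Part 2: R1 = 1481; w = 5; total draws C(17,3) = 680; favorable C(12,3) = 220; P = 11/34; answer 11/34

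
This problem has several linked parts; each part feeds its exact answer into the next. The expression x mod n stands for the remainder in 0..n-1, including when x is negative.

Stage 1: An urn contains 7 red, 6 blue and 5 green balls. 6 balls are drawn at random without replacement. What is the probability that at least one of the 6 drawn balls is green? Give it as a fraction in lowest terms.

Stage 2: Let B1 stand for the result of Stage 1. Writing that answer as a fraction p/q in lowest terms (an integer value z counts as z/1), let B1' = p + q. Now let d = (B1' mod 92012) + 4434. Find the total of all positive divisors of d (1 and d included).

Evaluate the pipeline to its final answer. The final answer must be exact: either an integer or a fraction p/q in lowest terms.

4800

Stage 1: total draws C(18,6) = 18564; complement C(13,6) = 1716; favorable 18564 - 1716 = 16848; P = 108/119; answer 108/119
Stage 2: B1 = 108/119; threaded value p + q = 227; d = 4661; 4661 = 59 * 79; sigma = (1 + 59) * (1 + 79) = 60 * 80 = 4800; answer 4800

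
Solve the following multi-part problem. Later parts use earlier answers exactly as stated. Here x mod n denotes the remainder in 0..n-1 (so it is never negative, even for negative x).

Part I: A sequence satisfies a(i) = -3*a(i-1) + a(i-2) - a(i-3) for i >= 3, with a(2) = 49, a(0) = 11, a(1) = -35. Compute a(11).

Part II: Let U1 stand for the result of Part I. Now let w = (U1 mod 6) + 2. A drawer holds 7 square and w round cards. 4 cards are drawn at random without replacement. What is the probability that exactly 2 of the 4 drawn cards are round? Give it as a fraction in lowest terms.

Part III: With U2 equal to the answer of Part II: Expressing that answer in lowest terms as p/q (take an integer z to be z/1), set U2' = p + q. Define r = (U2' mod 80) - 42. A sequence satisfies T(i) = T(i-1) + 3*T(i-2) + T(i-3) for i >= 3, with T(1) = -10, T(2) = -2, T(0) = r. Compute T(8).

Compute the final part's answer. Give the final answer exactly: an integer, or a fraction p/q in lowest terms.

Part I: a(3) = -3*(49) + 1*(-35) - 1*(11) = -193; iterating: a(3)=-193, a(4)=663, a(5)=-2231, a(6)=7549, a(7)=-25541, a(8)=86403, a(9)=-292299, a(10)=988841, a(11)=-3345225; answer -3345225
Part II: U1 = -3345225; w = 5; total draws C(12,4) = 495; favorable C(5,2)*C(7,2) = 210; P = 14/33; answer 14/33
Part III: U2 = 14/33; threaded value p + q = 47; r = 5; T(3) = 1*(-2) + 3*(-10) + 1*(5) = -27; iterating: T(3)=-27, T(4)=-43, T(5)=-126, T(6)=-282, T(7)=-703, T(8)=-1675; answer -1675

-1675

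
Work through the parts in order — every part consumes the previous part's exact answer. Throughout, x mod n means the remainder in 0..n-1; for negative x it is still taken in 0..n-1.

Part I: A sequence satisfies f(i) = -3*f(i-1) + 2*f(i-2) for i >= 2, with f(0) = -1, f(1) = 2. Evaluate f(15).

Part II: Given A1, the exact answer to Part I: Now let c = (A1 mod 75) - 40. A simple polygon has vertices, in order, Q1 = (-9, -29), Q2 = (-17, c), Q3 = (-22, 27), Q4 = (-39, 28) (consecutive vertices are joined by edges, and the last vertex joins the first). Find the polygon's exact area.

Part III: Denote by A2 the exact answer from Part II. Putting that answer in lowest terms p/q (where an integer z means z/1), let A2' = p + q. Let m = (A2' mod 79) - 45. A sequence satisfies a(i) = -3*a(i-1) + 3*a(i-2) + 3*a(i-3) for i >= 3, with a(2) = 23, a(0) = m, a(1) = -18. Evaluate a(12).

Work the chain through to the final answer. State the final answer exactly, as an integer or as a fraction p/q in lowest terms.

12932298

Part I: f(2) = -3*(2) + 2*(-1) = -8; iterating: f(2)=-8, f(3)=28, f(4)=-100, f(5)=356, f(6)=-1268, f(7)=4516, f(8)=-16084, f(9)=57284, f(10)=-204020, f(11)=726628, f(12)=-2587924, f(13)=9217028, f(14)=-32826932, f(15)=116914852; answer 116914852
Part II: A1 = 116914852; c = 12; cross terms: (-9*12 - -17*-29)=-601, (-17*27 - -22*12)=-195, (-22*28 - -39*27)=437, (-39*-29 - -9*28)=1383; twice the area = |1024| = 1024; area = 512; answer 512
Part III: A2 = 512; threaded value p + q = 513; m = -6; a(3) = -3*(23) + 3*(-18) + 3*(-6) = -141; iterating: a(3)=-141, a(4)=438, a(5)=-1668, a(6)=5895, a(7)=-21375, a(8)=76806, a(9)=-276858, a(10)=996867, a(11)=-3590757, a(12)=12932298; answer 12932298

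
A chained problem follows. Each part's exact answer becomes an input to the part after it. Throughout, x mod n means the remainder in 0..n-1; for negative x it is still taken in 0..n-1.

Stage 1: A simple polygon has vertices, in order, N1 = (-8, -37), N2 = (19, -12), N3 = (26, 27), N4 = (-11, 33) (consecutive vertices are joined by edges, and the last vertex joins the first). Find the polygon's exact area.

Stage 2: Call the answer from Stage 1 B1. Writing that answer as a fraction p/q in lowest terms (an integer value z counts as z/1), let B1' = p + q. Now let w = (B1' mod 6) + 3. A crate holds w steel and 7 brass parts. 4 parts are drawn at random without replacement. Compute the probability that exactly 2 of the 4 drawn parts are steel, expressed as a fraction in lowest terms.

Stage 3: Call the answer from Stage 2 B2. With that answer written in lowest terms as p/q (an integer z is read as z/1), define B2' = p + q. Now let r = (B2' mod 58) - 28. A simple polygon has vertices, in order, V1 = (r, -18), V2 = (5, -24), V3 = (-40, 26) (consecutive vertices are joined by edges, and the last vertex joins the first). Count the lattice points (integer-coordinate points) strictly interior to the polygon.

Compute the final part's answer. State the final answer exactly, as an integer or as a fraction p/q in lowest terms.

Stage 1: cross terms: (-8*-12 - 19*-37)=799, (19*27 - 26*-12)=825, (26*33 - -11*27)=1155, (-11*-37 - -8*33)=671; twice the area = |3450| = 3450; area = 1725; answer 1725
Stage 2: B1 = 1725; threaded value p + q = 1726; w = 7; total draws C(14,4) = 1001; favorable C(7,2)*C(7,2) = 441; P = 63/143; answer 63/143
Stage 3: B2 = 63/143; threaded value p + q = 206; r = 4; cross terms: (4*-24 - 5*-18)=-6, (5*26 - -40*-24)=-830, (-40*-18 - 4*26)=616; twice the area = |-220| = 220; area = 110; boundary points = 1 + 5 + 44 = 50; strictly interior points = area - boundary/2 + 1 = 86; answer 86

86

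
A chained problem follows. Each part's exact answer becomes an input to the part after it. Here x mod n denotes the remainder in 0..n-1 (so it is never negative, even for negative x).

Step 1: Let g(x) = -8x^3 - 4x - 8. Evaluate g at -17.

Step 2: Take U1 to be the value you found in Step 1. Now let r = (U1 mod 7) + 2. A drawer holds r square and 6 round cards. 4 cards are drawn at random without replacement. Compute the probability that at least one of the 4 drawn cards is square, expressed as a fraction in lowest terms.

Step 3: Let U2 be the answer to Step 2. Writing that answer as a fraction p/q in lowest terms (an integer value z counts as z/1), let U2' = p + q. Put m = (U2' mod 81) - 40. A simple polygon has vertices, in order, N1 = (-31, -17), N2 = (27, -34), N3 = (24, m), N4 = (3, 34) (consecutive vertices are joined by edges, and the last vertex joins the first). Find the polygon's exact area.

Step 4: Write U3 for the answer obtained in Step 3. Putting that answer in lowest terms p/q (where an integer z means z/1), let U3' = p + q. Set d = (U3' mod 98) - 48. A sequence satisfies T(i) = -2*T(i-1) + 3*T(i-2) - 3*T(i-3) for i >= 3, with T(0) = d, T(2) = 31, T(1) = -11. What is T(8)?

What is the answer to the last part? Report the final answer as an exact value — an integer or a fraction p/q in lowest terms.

37297

Step 1: -8*(-17)^3 - 4*(-17)^1 - 8 = (39304) + (68) + (-8) = 39364; answer 39364
Step 2: U1 = 39364; r = 5; total draws C(11,4) = 330; complement C(6,4) = 15; favorable 330 - 15 = 315; P = 21/22; answer 21/22
Step 3: U2 = 21/22; threaded value p + q = 43; m = 3; cross terms: (-31*-34 - 27*-17)=1513, (27*3 - 24*-34)=897, (24*34 - 3*3)=807, (3*-17 - -31*34)=1003; twice the area = |4220| = 4220; area = 2110; answer 2110
Step 4: U3 = 2110; threaded value p + q = 2111; d = 5; T(3) = -2*(31) + 3*(-11) - 3*(5) = -110; iterating: T(3)=-110, T(4)=346, T(5)=-1115, T(6)=3598, T(7)=-11579, T(8)=37297; answer 37297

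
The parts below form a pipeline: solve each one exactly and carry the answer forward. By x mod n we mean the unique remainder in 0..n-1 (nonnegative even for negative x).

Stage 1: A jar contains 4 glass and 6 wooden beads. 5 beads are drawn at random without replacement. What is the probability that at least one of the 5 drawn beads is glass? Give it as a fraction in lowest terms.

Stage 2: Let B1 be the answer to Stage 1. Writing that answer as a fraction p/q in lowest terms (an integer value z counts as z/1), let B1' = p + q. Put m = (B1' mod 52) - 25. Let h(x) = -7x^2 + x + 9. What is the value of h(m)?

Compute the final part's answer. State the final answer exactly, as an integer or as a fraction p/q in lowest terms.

Stage 1: total draws C(10,5) = 252; complement C(6,5) = 6; favorable 252 - 6 = 246; P = 41/42; answer 41/42
Stage 2: B1 = 41/42; threaded value p + q = 83; m = 6; -7*(6)^2 + 1*(6)^1 + 9 = (-252) + (6) + (9) = -237; answer -237

-237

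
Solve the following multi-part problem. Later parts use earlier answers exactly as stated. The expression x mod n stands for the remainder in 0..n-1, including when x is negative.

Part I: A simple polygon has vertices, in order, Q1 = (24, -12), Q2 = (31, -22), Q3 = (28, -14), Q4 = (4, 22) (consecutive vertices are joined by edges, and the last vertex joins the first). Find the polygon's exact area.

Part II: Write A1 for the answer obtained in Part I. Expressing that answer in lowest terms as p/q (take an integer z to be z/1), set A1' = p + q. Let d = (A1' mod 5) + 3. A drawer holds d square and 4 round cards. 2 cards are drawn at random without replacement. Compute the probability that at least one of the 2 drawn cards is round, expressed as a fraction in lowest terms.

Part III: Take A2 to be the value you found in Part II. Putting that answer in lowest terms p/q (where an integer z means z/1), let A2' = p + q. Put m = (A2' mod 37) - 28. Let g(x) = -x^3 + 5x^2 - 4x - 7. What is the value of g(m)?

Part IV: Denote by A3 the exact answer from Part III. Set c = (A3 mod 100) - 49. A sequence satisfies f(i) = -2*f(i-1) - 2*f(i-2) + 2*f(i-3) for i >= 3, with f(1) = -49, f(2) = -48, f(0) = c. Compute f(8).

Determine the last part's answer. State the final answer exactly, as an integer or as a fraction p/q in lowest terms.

6888

Part I: cross terms: (24*-22 - 31*-12)=-156, (31*-14 - 28*-22)=182, (28*22 - 4*-14)=672, (4*-12 - 24*22)=-576; twice the area = |122| = 122; area = 61; answer 61
Part II: A1 = 61; threaded value p + q = 62; d = 5; total draws C(9,2) = 36; complement C(5,2) = 10; favorable 36 - 10 = 26; P = 13/18; answer 13/18
Part III: A2 = 13/18; threaded value p + q = 31; m = 3; -1*(3)^3 + 5*(3)^2 - 4*(3)^1 - 7 = (-27) + (45) + (-12) + (-7) = -1; answer -1
Part IV: A3 = -1; c = 50; f(3) = -2*(-48) - 2*(-49) + 2*(50) = 294; iterating: f(3)=294, f(4)=-590, f(5)=496, f(6)=776, f(7)=-3724, f(8)=6888; answer 6888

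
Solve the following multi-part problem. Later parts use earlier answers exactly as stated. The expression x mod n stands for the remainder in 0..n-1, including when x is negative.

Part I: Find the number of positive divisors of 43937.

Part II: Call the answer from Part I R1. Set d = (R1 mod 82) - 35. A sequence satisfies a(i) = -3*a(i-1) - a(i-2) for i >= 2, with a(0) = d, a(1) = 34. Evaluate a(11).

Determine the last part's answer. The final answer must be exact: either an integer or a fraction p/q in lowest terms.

392459

Part I: 43937 = 53 * 829; number of divisors = (1+1) * (1+1) = 4; answer 4
Part II: R1 = 4; d = -31; a(2) = -3*(34) - 1*(-31) = -71; iterating: a(2)=-71, a(3)=179, a(4)=-466, a(5)=1219, a(6)=-3191, a(7)=8354, a(8)=-21871, a(9)=57259, a(10)=-149906, a(11)=392459; answer 392459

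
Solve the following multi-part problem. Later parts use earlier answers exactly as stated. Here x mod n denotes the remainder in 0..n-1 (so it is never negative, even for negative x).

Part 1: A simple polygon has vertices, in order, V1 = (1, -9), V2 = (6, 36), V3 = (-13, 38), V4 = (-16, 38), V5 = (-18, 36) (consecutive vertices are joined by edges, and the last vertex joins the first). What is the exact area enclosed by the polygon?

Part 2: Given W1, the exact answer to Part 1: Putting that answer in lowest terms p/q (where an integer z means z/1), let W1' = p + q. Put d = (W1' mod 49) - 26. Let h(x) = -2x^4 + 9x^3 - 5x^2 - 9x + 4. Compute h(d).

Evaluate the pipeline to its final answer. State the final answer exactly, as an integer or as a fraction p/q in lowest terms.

Part 1: cross terms: (1*36 - 6*-9)=90, (6*38 - -13*36)=696, (-13*38 - -16*38)=114, (-16*36 - -18*38)=108, (-18*-9 - 1*36)=126; twice the area = |1134| = 1134; area = 567; answer 567
Part 2: W1 = 567; threaded value p + q = 568; d = 3; -2*(3)^4 + 9*(3)^3 - 5*(3)^2 - 9*(3)^1 + 4 = (-162) + (243) + (-45) + (-27) + (4) = 13; answer 13

13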